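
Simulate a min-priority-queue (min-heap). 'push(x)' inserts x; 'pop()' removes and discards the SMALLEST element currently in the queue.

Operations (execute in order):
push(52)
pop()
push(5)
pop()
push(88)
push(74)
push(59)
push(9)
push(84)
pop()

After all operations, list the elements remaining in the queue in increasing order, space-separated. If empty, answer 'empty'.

push(52): heap contents = [52]
pop() → 52: heap contents = []
push(5): heap contents = [5]
pop() → 5: heap contents = []
push(88): heap contents = [88]
push(74): heap contents = [74, 88]
push(59): heap contents = [59, 74, 88]
push(9): heap contents = [9, 59, 74, 88]
push(84): heap contents = [9, 59, 74, 84, 88]
pop() → 9: heap contents = [59, 74, 84, 88]

Answer: 59 74 84 88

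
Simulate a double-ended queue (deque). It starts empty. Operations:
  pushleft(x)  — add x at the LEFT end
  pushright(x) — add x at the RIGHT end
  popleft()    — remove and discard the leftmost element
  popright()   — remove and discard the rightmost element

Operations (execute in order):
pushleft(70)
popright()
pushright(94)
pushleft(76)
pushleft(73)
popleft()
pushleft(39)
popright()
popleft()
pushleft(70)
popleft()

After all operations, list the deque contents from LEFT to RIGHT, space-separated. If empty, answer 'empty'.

Answer: 76

Derivation:
pushleft(70): [70]
popright(): []
pushright(94): [94]
pushleft(76): [76, 94]
pushleft(73): [73, 76, 94]
popleft(): [76, 94]
pushleft(39): [39, 76, 94]
popright(): [39, 76]
popleft(): [76]
pushleft(70): [70, 76]
popleft(): [76]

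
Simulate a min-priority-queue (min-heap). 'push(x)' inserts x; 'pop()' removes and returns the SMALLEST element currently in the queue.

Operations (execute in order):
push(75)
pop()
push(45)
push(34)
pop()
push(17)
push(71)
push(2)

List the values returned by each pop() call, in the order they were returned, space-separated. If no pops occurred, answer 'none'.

Answer: 75 34

Derivation:
push(75): heap contents = [75]
pop() → 75: heap contents = []
push(45): heap contents = [45]
push(34): heap contents = [34, 45]
pop() → 34: heap contents = [45]
push(17): heap contents = [17, 45]
push(71): heap contents = [17, 45, 71]
push(2): heap contents = [2, 17, 45, 71]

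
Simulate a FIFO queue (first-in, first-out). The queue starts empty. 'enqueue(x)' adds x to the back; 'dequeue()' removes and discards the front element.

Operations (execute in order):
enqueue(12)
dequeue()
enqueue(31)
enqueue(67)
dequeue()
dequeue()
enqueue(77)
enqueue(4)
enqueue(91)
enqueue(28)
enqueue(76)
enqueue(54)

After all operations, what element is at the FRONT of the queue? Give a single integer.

enqueue(12): queue = [12]
dequeue(): queue = []
enqueue(31): queue = [31]
enqueue(67): queue = [31, 67]
dequeue(): queue = [67]
dequeue(): queue = []
enqueue(77): queue = [77]
enqueue(4): queue = [77, 4]
enqueue(91): queue = [77, 4, 91]
enqueue(28): queue = [77, 4, 91, 28]
enqueue(76): queue = [77, 4, 91, 28, 76]
enqueue(54): queue = [77, 4, 91, 28, 76, 54]

Answer: 77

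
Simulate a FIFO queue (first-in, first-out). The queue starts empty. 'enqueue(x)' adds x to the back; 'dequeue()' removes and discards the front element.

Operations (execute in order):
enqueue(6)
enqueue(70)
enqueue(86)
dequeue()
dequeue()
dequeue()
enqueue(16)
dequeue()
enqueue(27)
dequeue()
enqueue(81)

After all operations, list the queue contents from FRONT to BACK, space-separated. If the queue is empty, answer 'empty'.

Answer: 81

Derivation:
enqueue(6): [6]
enqueue(70): [6, 70]
enqueue(86): [6, 70, 86]
dequeue(): [70, 86]
dequeue(): [86]
dequeue(): []
enqueue(16): [16]
dequeue(): []
enqueue(27): [27]
dequeue(): []
enqueue(81): [81]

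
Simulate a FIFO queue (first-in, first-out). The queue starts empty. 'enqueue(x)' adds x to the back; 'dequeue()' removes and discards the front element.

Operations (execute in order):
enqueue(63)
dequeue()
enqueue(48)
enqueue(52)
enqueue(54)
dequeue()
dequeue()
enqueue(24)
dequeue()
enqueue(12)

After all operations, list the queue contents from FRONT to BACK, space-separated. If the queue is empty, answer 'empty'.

enqueue(63): [63]
dequeue(): []
enqueue(48): [48]
enqueue(52): [48, 52]
enqueue(54): [48, 52, 54]
dequeue(): [52, 54]
dequeue(): [54]
enqueue(24): [54, 24]
dequeue(): [24]
enqueue(12): [24, 12]

Answer: 24 12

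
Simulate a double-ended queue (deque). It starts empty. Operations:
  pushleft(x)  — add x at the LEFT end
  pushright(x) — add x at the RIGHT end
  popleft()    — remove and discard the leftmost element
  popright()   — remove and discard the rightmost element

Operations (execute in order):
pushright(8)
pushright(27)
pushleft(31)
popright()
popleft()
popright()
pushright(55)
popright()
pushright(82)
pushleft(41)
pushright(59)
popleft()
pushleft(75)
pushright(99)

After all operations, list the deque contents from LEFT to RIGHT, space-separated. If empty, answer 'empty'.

Answer: 75 82 59 99

Derivation:
pushright(8): [8]
pushright(27): [8, 27]
pushleft(31): [31, 8, 27]
popright(): [31, 8]
popleft(): [8]
popright(): []
pushright(55): [55]
popright(): []
pushright(82): [82]
pushleft(41): [41, 82]
pushright(59): [41, 82, 59]
popleft(): [82, 59]
pushleft(75): [75, 82, 59]
pushright(99): [75, 82, 59, 99]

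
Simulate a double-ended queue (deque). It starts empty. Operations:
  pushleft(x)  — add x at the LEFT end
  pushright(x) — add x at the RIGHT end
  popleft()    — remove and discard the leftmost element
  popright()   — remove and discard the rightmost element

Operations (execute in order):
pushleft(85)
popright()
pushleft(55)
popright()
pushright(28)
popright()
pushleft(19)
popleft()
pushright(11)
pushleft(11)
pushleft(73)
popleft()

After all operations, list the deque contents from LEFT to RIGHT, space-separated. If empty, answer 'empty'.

pushleft(85): [85]
popright(): []
pushleft(55): [55]
popright(): []
pushright(28): [28]
popright(): []
pushleft(19): [19]
popleft(): []
pushright(11): [11]
pushleft(11): [11, 11]
pushleft(73): [73, 11, 11]
popleft(): [11, 11]

Answer: 11 11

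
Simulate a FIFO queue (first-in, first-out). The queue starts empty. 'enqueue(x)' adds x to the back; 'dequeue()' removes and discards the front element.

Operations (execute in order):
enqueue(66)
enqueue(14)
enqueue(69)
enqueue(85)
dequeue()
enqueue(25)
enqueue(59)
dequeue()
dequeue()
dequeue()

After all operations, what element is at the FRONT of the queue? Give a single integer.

enqueue(66): queue = [66]
enqueue(14): queue = [66, 14]
enqueue(69): queue = [66, 14, 69]
enqueue(85): queue = [66, 14, 69, 85]
dequeue(): queue = [14, 69, 85]
enqueue(25): queue = [14, 69, 85, 25]
enqueue(59): queue = [14, 69, 85, 25, 59]
dequeue(): queue = [69, 85, 25, 59]
dequeue(): queue = [85, 25, 59]
dequeue(): queue = [25, 59]

Answer: 25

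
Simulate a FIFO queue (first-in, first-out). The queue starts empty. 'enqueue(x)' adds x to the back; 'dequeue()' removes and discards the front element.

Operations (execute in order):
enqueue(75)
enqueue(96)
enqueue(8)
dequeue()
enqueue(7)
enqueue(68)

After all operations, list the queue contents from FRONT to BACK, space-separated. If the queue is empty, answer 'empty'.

enqueue(75): [75]
enqueue(96): [75, 96]
enqueue(8): [75, 96, 8]
dequeue(): [96, 8]
enqueue(7): [96, 8, 7]
enqueue(68): [96, 8, 7, 68]

Answer: 96 8 7 68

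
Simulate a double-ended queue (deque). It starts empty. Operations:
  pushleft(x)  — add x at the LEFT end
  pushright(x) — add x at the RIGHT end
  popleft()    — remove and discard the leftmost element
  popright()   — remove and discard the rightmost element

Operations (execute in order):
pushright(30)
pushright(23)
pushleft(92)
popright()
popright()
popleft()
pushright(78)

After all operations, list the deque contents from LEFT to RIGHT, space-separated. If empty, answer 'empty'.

Answer: 78

Derivation:
pushright(30): [30]
pushright(23): [30, 23]
pushleft(92): [92, 30, 23]
popright(): [92, 30]
popright(): [92]
popleft(): []
pushright(78): [78]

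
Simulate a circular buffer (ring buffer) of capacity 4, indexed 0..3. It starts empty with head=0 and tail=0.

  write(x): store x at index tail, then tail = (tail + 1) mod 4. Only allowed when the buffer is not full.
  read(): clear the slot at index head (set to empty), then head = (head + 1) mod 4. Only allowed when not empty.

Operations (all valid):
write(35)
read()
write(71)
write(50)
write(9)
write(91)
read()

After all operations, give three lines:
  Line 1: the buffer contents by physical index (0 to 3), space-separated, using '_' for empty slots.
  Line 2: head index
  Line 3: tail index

write(35): buf=[35 _ _ _], head=0, tail=1, size=1
read(): buf=[_ _ _ _], head=1, tail=1, size=0
write(71): buf=[_ 71 _ _], head=1, tail=2, size=1
write(50): buf=[_ 71 50 _], head=1, tail=3, size=2
write(9): buf=[_ 71 50 9], head=1, tail=0, size=3
write(91): buf=[91 71 50 9], head=1, tail=1, size=4
read(): buf=[91 _ 50 9], head=2, tail=1, size=3

Answer: 91 _ 50 9
2
1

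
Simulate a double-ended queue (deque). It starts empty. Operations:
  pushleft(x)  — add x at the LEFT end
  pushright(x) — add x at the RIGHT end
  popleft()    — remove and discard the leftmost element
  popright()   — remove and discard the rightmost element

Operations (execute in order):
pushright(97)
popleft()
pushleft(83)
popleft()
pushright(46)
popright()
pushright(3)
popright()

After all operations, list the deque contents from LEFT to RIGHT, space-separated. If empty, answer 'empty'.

Answer: empty

Derivation:
pushright(97): [97]
popleft(): []
pushleft(83): [83]
popleft(): []
pushright(46): [46]
popright(): []
pushright(3): [3]
popright(): []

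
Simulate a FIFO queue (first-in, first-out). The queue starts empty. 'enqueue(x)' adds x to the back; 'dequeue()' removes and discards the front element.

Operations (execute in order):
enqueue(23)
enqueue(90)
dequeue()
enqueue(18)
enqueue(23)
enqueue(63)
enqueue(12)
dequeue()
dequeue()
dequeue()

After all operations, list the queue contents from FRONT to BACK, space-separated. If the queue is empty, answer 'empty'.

enqueue(23): [23]
enqueue(90): [23, 90]
dequeue(): [90]
enqueue(18): [90, 18]
enqueue(23): [90, 18, 23]
enqueue(63): [90, 18, 23, 63]
enqueue(12): [90, 18, 23, 63, 12]
dequeue(): [18, 23, 63, 12]
dequeue(): [23, 63, 12]
dequeue(): [63, 12]

Answer: 63 12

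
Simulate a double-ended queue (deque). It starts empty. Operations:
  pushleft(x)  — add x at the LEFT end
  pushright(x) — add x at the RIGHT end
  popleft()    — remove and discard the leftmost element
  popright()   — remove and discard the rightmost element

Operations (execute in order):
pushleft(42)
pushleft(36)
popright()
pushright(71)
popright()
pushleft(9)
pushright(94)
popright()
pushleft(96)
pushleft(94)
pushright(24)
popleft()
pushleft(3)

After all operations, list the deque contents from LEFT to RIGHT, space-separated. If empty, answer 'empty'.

pushleft(42): [42]
pushleft(36): [36, 42]
popright(): [36]
pushright(71): [36, 71]
popright(): [36]
pushleft(9): [9, 36]
pushright(94): [9, 36, 94]
popright(): [9, 36]
pushleft(96): [96, 9, 36]
pushleft(94): [94, 96, 9, 36]
pushright(24): [94, 96, 9, 36, 24]
popleft(): [96, 9, 36, 24]
pushleft(3): [3, 96, 9, 36, 24]

Answer: 3 96 9 36 24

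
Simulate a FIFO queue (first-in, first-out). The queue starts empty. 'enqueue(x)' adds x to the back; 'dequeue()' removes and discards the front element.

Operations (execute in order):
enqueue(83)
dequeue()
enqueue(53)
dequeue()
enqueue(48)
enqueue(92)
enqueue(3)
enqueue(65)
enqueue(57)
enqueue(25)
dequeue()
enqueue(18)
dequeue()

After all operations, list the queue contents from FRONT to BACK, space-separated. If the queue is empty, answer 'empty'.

Answer: 3 65 57 25 18

Derivation:
enqueue(83): [83]
dequeue(): []
enqueue(53): [53]
dequeue(): []
enqueue(48): [48]
enqueue(92): [48, 92]
enqueue(3): [48, 92, 3]
enqueue(65): [48, 92, 3, 65]
enqueue(57): [48, 92, 3, 65, 57]
enqueue(25): [48, 92, 3, 65, 57, 25]
dequeue(): [92, 3, 65, 57, 25]
enqueue(18): [92, 3, 65, 57, 25, 18]
dequeue(): [3, 65, 57, 25, 18]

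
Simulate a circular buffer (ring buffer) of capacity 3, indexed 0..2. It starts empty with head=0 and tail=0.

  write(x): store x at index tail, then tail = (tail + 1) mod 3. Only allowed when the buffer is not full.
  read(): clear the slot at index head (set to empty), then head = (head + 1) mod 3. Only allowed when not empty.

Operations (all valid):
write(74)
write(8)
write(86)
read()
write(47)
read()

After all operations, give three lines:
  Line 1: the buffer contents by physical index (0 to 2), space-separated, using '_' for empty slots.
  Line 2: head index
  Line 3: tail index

write(74): buf=[74 _ _], head=0, tail=1, size=1
write(8): buf=[74 8 _], head=0, tail=2, size=2
write(86): buf=[74 8 86], head=0, tail=0, size=3
read(): buf=[_ 8 86], head=1, tail=0, size=2
write(47): buf=[47 8 86], head=1, tail=1, size=3
read(): buf=[47 _ 86], head=2, tail=1, size=2

Answer: 47 _ 86
2
1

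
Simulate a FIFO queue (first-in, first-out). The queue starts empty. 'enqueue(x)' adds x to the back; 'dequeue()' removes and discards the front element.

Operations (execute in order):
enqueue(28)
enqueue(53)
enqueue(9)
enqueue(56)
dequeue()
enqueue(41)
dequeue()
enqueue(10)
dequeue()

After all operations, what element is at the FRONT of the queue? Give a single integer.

enqueue(28): queue = [28]
enqueue(53): queue = [28, 53]
enqueue(9): queue = [28, 53, 9]
enqueue(56): queue = [28, 53, 9, 56]
dequeue(): queue = [53, 9, 56]
enqueue(41): queue = [53, 9, 56, 41]
dequeue(): queue = [9, 56, 41]
enqueue(10): queue = [9, 56, 41, 10]
dequeue(): queue = [56, 41, 10]

Answer: 56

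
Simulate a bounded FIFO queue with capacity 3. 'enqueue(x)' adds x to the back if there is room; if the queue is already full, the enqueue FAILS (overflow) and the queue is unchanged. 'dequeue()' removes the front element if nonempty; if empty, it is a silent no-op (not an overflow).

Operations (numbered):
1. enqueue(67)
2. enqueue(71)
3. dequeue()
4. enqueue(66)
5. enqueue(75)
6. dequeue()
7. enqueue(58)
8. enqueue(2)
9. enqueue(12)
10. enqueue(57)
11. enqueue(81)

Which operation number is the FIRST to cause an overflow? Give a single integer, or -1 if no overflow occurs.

Answer: 8

Derivation:
1. enqueue(67): size=1
2. enqueue(71): size=2
3. dequeue(): size=1
4. enqueue(66): size=2
5. enqueue(75): size=3
6. dequeue(): size=2
7. enqueue(58): size=3
8. enqueue(2): size=3=cap → OVERFLOW (fail)
9. enqueue(12): size=3=cap → OVERFLOW (fail)
10. enqueue(57): size=3=cap → OVERFLOW (fail)
11. enqueue(81): size=3=cap → OVERFLOW (fail)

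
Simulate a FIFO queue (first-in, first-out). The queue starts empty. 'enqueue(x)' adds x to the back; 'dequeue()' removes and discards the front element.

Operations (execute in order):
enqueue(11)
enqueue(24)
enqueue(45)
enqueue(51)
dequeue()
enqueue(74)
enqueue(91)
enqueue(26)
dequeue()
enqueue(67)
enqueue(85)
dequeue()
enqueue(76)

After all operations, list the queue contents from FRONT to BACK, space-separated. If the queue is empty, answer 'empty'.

Answer: 51 74 91 26 67 85 76

Derivation:
enqueue(11): [11]
enqueue(24): [11, 24]
enqueue(45): [11, 24, 45]
enqueue(51): [11, 24, 45, 51]
dequeue(): [24, 45, 51]
enqueue(74): [24, 45, 51, 74]
enqueue(91): [24, 45, 51, 74, 91]
enqueue(26): [24, 45, 51, 74, 91, 26]
dequeue(): [45, 51, 74, 91, 26]
enqueue(67): [45, 51, 74, 91, 26, 67]
enqueue(85): [45, 51, 74, 91, 26, 67, 85]
dequeue(): [51, 74, 91, 26, 67, 85]
enqueue(76): [51, 74, 91, 26, 67, 85, 76]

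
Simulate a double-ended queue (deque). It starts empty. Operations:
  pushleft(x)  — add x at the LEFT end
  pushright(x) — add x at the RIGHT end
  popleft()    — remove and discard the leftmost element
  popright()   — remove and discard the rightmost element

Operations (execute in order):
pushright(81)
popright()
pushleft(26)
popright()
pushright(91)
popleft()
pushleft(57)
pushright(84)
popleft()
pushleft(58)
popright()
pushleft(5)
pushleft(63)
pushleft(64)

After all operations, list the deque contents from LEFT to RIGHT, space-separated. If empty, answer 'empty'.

pushright(81): [81]
popright(): []
pushleft(26): [26]
popright(): []
pushright(91): [91]
popleft(): []
pushleft(57): [57]
pushright(84): [57, 84]
popleft(): [84]
pushleft(58): [58, 84]
popright(): [58]
pushleft(5): [5, 58]
pushleft(63): [63, 5, 58]
pushleft(64): [64, 63, 5, 58]

Answer: 64 63 5 58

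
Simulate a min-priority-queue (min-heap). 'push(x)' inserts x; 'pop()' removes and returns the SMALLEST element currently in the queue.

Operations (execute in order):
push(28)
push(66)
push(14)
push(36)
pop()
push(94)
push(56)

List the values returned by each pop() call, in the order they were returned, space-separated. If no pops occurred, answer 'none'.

push(28): heap contents = [28]
push(66): heap contents = [28, 66]
push(14): heap contents = [14, 28, 66]
push(36): heap contents = [14, 28, 36, 66]
pop() → 14: heap contents = [28, 36, 66]
push(94): heap contents = [28, 36, 66, 94]
push(56): heap contents = [28, 36, 56, 66, 94]

Answer: 14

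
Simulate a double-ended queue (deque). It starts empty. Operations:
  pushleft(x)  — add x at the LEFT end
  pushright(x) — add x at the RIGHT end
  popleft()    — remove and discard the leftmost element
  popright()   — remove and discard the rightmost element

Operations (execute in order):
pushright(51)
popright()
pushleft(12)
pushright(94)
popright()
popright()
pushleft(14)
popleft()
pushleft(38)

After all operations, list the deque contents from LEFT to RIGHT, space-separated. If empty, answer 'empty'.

Answer: 38

Derivation:
pushright(51): [51]
popright(): []
pushleft(12): [12]
pushright(94): [12, 94]
popright(): [12]
popright(): []
pushleft(14): [14]
popleft(): []
pushleft(38): [38]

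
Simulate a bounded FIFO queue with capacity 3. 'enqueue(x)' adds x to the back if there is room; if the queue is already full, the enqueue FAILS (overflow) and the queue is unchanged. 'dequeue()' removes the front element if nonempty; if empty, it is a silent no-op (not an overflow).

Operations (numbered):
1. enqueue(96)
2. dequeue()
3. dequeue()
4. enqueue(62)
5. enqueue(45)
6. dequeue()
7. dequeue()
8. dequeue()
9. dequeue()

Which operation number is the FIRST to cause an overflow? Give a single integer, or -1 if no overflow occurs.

1. enqueue(96): size=1
2. dequeue(): size=0
3. dequeue(): empty, no-op, size=0
4. enqueue(62): size=1
5. enqueue(45): size=2
6. dequeue(): size=1
7. dequeue(): size=0
8. dequeue(): empty, no-op, size=0
9. dequeue(): empty, no-op, size=0

Answer: -1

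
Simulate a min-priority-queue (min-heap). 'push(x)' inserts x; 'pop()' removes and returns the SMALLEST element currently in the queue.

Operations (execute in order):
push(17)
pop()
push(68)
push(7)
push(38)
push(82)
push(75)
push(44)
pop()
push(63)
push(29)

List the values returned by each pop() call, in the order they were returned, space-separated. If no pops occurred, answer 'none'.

Answer: 17 7

Derivation:
push(17): heap contents = [17]
pop() → 17: heap contents = []
push(68): heap contents = [68]
push(7): heap contents = [7, 68]
push(38): heap contents = [7, 38, 68]
push(82): heap contents = [7, 38, 68, 82]
push(75): heap contents = [7, 38, 68, 75, 82]
push(44): heap contents = [7, 38, 44, 68, 75, 82]
pop() → 7: heap contents = [38, 44, 68, 75, 82]
push(63): heap contents = [38, 44, 63, 68, 75, 82]
push(29): heap contents = [29, 38, 44, 63, 68, 75, 82]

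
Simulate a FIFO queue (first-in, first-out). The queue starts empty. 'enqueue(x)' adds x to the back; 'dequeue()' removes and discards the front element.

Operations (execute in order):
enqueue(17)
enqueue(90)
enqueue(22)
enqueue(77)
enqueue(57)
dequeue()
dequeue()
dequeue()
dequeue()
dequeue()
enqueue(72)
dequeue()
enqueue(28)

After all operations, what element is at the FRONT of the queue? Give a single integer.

Answer: 28

Derivation:
enqueue(17): queue = [17]
enqueue(90): queue = [17, 90]
enqueue(22): queue = [17, 90, 22]
enqueue(77): queue = [17, 90, 22, 77]
enqueue(57): queue = [17, 90, 22, 77, 57]
dequeue(): queue = [90, 22, 77, 57]
dequeue(): queue = [22, 77, 57]
dequeue(): queue = [77, 57]
dequeue(): queue = [57]
dequeue(): queue = []
enqueue(72): queue = [72]
dequeue(): queue = []
enqueue(28): queue = [28]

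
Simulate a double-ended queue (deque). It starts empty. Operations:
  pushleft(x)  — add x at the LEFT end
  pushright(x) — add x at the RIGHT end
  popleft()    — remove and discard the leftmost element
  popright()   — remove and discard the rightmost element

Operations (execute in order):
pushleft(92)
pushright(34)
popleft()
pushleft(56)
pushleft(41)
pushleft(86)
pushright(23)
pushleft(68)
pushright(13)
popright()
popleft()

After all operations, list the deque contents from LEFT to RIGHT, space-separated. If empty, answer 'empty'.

pushleft(92): [92]
pushright(34): [92, 34]
popleft(): [34]
pushleft(56): [56, 34]
pushleft(41): [41, 56, 34]
pushleft(86): [86, 41, 56, 34]
pushright(23): [86, 41, 56, 34, 23]
pushleft(68): [68, 86, 41, 56, 34, 23]
pushright(13): [68, 86, 41, 56, 34, 23, 13]
popright(): [68, 86, 41, 56, 34, 23]
popleft(): [86, 41, 56, 34, 23]

Answer: 86 41 56 34 23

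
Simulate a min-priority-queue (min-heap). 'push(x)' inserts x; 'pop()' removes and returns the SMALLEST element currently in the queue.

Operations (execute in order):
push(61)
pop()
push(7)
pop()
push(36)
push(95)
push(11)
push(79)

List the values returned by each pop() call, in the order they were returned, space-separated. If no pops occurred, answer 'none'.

push(61): heap contents = [61]
pop() → 61: heap contents = []
push(7): heap contents = [7]
pop() → 7: heap contents = []
push(36): heap contents = [36]
push(95): heap contents = [36, 95]
push(11): heap contents = [11, 36, 95]
push(79): heap contents = [11, 36, 79, 95]

Answer: 61 7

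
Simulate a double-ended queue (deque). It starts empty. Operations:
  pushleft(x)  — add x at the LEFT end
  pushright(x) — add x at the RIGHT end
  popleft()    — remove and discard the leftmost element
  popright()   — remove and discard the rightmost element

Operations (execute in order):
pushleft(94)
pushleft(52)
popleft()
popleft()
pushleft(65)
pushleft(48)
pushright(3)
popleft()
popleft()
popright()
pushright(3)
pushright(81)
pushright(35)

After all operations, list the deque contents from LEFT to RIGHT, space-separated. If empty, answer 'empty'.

pushleft(94): [94]
pushleft(52): [52, 94]
popleft(): [94]
popleft(): []
pushleft(65): [65]
pushleft(48): [48, 65]
pushright(3): [48, 65, 3]
popleft(): [65, 3]
popleft(): [3]
popright(): []
pushright(3): [3]
pushright(81): [3, 81]
pushright(35): [3, 81, 35]

Answer: 3 81 35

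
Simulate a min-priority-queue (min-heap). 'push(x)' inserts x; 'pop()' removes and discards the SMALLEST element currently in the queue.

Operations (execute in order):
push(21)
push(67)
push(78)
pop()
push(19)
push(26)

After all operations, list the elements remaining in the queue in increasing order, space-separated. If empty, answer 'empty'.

push(21): heap contents = [21]
push(67): heap contents = [21, 67]
push(78): heap contents = [21, 67, 78]
pop() → 21: heap contents = [67, 78]
push(19): heap contents = [19, 67, 78]
push(26): heap contents = [19, 26, 67, 78]

Answer: 19 26 67 78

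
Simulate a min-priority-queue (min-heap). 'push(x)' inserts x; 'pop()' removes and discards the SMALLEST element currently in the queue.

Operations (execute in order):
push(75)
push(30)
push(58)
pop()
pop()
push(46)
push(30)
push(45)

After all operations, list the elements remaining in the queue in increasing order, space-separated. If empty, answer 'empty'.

Answer: 30 45 46 75

Derivation:
push(75): heap contents = [75]
push(30): heap contents = [30, 75]
push(58): heap contents = [30, 58, 75]
pop() → 30: heap contents = [58, 75]
pop() → 58: heap contents = [75]
push(46): heap contents = [46, 75]
push(30): heap contents = [30, 46, 75]
push(45): heap contents = [30, 45, 46, 75]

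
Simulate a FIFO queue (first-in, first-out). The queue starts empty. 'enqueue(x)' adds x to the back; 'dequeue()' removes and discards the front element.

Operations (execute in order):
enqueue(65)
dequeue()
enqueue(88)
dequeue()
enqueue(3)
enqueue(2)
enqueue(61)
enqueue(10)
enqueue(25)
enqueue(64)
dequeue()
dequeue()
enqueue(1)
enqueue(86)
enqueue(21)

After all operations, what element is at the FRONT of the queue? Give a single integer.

Answer: 61

Derivation:
enqueue(65): queue = [65]
dequeue(): queue = []
enqueue(88): queue = [88]
dequeue(): queue = []
enqueue(3): queue = [3]
enqueue(2): queue = [3, 2]
enqueue(61): queue = [3, 2, 61]
enqueue(10): queue = [3, 2, 61, 10]
enqueue(25): queue = [3, 2, 61, 10, 25]
enqueue(64): queue = [3, 2, 61, 10, 25, 64]
dequeue(): queue = [2, 61, 10, 25, 64]
dequeue(): queue = [61, 10, 25, 64]
enqueue(1): queue = [61, 10, 25, 64, 1]
enqueue(86): queue = [61, 10, 25, 64, 1, 86]
enqueue(21): queue = [61, 10, 25, 64, 1, 86, 21]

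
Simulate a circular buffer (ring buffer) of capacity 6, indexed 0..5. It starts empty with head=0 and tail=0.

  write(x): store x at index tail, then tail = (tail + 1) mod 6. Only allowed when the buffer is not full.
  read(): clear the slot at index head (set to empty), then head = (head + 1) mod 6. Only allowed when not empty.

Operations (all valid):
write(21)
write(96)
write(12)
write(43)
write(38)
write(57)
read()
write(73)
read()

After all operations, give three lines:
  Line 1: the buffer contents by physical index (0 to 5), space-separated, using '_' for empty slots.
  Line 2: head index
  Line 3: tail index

Answer: 73 _ 12 43 38 57
2
1

Derivation:
write(21): buf=[21 _ _ _ _ _], head=0, tail=1, size=1
write(96): buf=[21 96 _ _ _ _], head=0, tail=2, size=2
write(12): buf=[21 96 12 _ _ _], head=0, tail=3, size=3
write(43): buf=[21 96 12 43 _ _], head=0, tail=4, size=4
write(38): buf=[21 96 12 43 38 _], head=0, tail=5, size=5
write(57): buf=[21 96 12 43 38 57], head=0, tail=0, size=6
read(): buf=[_ 96 12 43 38 57], head=1, tail=0, size=5
write(73): buf=[73 96 12 43 38 57], head=1, tail=1, size=6
read(): buf=[73 _ 12 43 38 57], head=2, tail=1, size=5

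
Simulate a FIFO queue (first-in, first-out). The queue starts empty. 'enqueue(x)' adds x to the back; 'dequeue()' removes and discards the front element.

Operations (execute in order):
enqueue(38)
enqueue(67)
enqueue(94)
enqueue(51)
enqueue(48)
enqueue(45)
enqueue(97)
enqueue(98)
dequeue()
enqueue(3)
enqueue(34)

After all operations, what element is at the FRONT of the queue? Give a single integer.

enqueue(38): queue = [38]
enqueue(67): queue = [38, 67]
enqueue(94): queue = [38, 67, 94]
enqueue(51): queue = [38, 67, 94, 51]
enqueue(48): queue = [38, 67, 94, 51, 48]
enqueue(45): queue = [38, 67, 94, 51, 48, 45]
enqueue(97): queue = [38, 67, 94, 51, 48, 45, 97]
enqueue(98): queue = [38, 67, 94, 51, 48, 45, 97, 98]
dequeue(): queue = [67, 94, 51, 48, 45, 97, 98]
enqueue(3): queue = [67, 94, 51, 48, 45, 97, 98, 3]
enqueue(34): queue = [67, 94, 51, 48, 45, 97, 98, 3, 34]

Answer: 67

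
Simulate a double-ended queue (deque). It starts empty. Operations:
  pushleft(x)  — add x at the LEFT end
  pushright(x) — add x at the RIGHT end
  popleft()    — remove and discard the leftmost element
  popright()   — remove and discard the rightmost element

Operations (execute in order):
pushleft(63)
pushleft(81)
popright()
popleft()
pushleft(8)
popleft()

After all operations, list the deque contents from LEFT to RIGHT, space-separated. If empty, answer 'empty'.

pushleft(63): [63]
pushleft(81): [81, 63]
popright(): [81]
popleft(): []
pushleft(8): [8]
popleft(): []

Answer: empty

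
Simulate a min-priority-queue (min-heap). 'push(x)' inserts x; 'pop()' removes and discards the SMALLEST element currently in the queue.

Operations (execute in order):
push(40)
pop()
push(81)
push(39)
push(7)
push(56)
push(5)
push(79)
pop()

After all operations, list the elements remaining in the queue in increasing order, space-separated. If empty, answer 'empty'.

push(40): heap contents = [40]
pop() → 40: heap contents = []
push(81): heap contents = [81]
push(39): heap contents = [39, 81]
push(7): heap contents = [7, 39, 81]
push(56): heap contents = [7, 39, 56, 81]
push(5): heap contents = [5, 7, 39, 56, 81]
push(79): heap contents = [5, 7, 39, 56, 79, 81]
pop() → 5: heap contents = [7, 39, 56, 79, 81]

Answer: 7 39 56 79 81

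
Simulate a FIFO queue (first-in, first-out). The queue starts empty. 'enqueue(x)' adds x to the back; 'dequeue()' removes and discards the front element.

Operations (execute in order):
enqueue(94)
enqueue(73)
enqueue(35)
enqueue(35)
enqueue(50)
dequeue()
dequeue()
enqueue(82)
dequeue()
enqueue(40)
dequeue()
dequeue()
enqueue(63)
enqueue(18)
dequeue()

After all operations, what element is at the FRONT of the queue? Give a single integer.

enqueue(94): queue = [94]
enqueue(73): queue = [94, 73]
enqueue(35): queue = [94, 73, 35]
enqueue(35): queue = [94, 73, 35, 35]
enqueue(50): queue = [94, 73, 35, 35, 50]
dequeue(): queue = [73, 35, 35, 50]
dequeue(): queue = [35, 35, 50]
enqueue(82): queue = [35, 35, 50, 82]
dequeue(): queue = [35, 50, 82]
enqueue(40): queue = [35, 50, 82, 40]
dequeue(): queue = [50, 82, 40]
dequeue(): queue = [82, 40]
enqueue(63): queue = [82, 40, 63]
enqueue(18): queue = [82, 40, 63, 18]
dequeue(): queue = [40, 63, 18]

Answer: 40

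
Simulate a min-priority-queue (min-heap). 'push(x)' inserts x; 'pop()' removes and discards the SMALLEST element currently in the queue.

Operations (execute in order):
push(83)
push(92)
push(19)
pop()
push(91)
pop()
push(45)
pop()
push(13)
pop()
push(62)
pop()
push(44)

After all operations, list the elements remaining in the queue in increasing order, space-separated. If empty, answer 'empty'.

push(83): heap contents = [83]
push(92): heap contents = [83, 92]
push(19): heap contents = [19, 83, 92]
pop() → 19: heap contents = [83, 92]
push(91): heap contents = [83, 91, 92]
pop() → 83: heap contents = [91, 92]
push(45): heap contents = [45, 91, 92]
pop() → 45: heap contents = [91, 92]
push(13): heap contents = [13, 91, 92]
pop() → 13: heap contents = [91, 92]
push(62): heap contents = [62, 91, 92]
pop() → 62: heap contents = [91, 92]
push(44): heap contents = [44, 91, 92]

Answer: 44 91 92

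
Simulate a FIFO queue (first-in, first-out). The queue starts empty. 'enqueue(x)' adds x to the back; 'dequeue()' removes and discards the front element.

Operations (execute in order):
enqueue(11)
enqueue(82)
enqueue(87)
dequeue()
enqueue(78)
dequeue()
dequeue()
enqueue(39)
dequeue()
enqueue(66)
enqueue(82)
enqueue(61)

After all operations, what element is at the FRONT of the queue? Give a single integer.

enqueue(11): queue = [11]
enqueue(82): queue = [11, 82]
enqueue(87): queue = [11, 82, 87]
dequeue(): queue = [82, 87]
enqueue(78): queue = [82, 87, 78]
dequeue(): queue = [87, 78]
dequeue(): queue = [78]
enqueue(39): queue = [78, 39]
dequeue(): queue = [39]
enqueue(66): queue = [39, 66]
enqueue(82): queue = [39, 66, 82]
enqueue(61): queue = [39, 66, 82, 61]

Answer: 39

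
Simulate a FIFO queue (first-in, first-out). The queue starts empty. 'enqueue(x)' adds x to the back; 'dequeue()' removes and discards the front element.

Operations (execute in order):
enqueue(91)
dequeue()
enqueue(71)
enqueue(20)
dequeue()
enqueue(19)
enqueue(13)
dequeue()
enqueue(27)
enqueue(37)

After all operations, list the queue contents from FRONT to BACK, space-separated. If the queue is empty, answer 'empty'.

enqueue(91): [91]
dequeue(): []
enqueue(71): [71]
enqueue(20): [71, 20]
dequeue(): [20]
enqueue(19): [20, 19]
enqueue(13): [20, 19, 13]
dequeue(): [19, 13]
enqueue(27): [19, 13, 27]
enqueue(37): [19, 13, 27, 37]

Answer: 19 13 27 37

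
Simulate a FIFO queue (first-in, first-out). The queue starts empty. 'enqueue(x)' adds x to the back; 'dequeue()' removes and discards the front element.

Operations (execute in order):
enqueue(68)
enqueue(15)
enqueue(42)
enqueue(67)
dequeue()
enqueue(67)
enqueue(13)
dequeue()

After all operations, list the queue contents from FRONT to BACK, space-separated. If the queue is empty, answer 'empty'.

Answer: 42 67 67 13

Derivation:
enqueue(68): [68]
enqueue(15): [68, 15]
enqueue(42): [68, 15, 42]
enqueue(67): [68, 15, 42, 67]
dequeue(): [15, 42, 67]
enqueue(67): [15, 42, 67, 67]
enqueue(13): [15, 42, 67, 67, 13]
dequeue(): [42, 67, 67, 13]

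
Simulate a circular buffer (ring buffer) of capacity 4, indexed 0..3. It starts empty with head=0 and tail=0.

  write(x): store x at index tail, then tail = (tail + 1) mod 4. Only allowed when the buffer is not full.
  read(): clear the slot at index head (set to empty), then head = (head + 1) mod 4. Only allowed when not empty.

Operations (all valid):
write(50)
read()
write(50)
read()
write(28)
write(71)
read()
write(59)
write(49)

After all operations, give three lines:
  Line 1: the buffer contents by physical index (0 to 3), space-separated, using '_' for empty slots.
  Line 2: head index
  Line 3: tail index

write(50): buf=[50 _ _ _], head=0, tail=1, size=1
read(): buf=[_ _ _ _], head=1, tail=1, size=0
write(50): buf=[_ 50 _ _], head=1, tail=2, size=1
read(): buf=[_ _ _ _], head=2, tail=2, size=0
write(28): buf=[_ _ 28 _], head=2, tail=3, size=1
write(71): buf=[_ _ 28 71], head=2, tail=0, size=2
read(): buf=[_ _ _ 71], head=3, tail=0, size=1
write(59): buf=[59 _ _ 71], head=3, tail=1, size=2
write(49): buf=[59 49 _ 71], head=3, tail=2, size=3

Answer: 59 49 _ 71
3
2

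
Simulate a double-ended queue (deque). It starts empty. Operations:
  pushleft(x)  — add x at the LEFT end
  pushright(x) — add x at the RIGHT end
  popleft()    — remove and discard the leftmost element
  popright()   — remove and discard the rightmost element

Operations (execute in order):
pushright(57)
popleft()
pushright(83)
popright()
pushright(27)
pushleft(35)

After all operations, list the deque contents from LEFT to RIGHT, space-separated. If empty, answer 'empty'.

pushright(57): [57]
popleft(): []
pushright(83): [83]
popright(): []
pushright(27): [27]
pushleft(35): [35, 27]

Answer: 35 27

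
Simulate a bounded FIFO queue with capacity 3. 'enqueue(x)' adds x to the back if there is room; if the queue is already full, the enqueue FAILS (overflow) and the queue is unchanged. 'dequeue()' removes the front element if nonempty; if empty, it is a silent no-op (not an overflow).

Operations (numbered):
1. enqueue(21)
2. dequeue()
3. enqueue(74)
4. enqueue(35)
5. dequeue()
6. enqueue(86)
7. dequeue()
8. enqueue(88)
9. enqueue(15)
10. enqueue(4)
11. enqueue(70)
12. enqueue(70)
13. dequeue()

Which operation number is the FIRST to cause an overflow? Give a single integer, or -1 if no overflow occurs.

Answer: 10

Derivation:
1. enqueue(21): size=1
2. dequeue(): size=0
3. enqueue(74): size=1
4. enqueue(35): size=2
5. dequeue(): size=1
6. enqueue(86): size=2
7. dequeue(): size=1
8. enqueue(88): size=2
9. enqueue(15): size=3
10. enqueue(4): size=3=cap → OVERFLOW (fail)
11. enqueue(70): size=3=cap → OVERFLOW (fail)
12. enqueue(70): size=3=cap → OVERFLOW (fail)
13. dequeue(): size=2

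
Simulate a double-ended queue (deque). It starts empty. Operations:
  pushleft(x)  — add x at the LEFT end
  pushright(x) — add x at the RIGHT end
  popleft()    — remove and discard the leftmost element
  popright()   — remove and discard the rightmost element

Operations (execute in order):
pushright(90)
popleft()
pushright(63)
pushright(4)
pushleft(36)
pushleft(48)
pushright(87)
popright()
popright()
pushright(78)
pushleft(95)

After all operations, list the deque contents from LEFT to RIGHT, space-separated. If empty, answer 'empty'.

pushright(90): [90]
popleft(): []
pushright(63): [63]
pushright(4): [63, 4]
pushleft(36): [36, 63, 4]
pushleft(48): [48, 36, 63, 4]
pushright(87): [48, 36, 63, 4, 87]
popright(): [48, 36, 63, 4]
popright(): [48, 36, 63]
pushright(78): [48, 36, 63, 78]
pushleft(95): [95, 48, 36, 63, 78]

Answer: 95 48 36 63 78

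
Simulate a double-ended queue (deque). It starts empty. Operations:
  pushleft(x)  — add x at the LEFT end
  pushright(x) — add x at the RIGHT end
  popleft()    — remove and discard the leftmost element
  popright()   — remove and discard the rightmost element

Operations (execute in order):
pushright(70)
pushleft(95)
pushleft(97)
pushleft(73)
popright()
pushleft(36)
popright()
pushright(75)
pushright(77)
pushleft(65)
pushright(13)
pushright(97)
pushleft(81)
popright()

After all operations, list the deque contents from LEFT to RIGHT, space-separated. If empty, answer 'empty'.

pushright(70): [70]
pushleft(95): [95, 70]
pushleft(97): [97, 95, 70]
pushleft(73): [73, 97, 95, 70]
popright(): [73, 97, 95]
pushleft(36): [36, 73, 97, 95]
popright(): [36, 73, 97]
pushright(75): [36, 73, 97, 75]
pushright(77): [36, 73, 97, 75, 77]
pushleft(65): [65, 36, 73, 97, 75, 77]
pushright(13): [65, 36, 73, 97, 75, 77, 13]
pushright(97): [65, 36, 73, 97, 75, 77, 13, 97]
pushleft(81): [81, 65, 36, 73, 97, 75, 77, 13, 97]
popright(): [81, 65, 36, 73, 97, 75, 77, 13]

Answer: 81 65 36 73 97 75 77 13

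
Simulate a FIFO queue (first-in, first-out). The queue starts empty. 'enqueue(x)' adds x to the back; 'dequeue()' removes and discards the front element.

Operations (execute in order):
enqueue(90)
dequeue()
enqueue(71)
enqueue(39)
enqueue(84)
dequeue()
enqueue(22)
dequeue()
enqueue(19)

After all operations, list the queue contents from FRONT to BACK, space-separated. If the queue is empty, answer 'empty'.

Answer: 84 22 19

Derivation:
enqueue(90): [90]
dequeue(): []
enqueue(71): [71]
enqueue(39): [71, 39]
enqueue(84): [71, 39, 84]
dequeue(): [39, 84]
enqueue(22): [39, 84, 22]
dequeue(): [84, 22]
enqueue(19): [84, 22, 19]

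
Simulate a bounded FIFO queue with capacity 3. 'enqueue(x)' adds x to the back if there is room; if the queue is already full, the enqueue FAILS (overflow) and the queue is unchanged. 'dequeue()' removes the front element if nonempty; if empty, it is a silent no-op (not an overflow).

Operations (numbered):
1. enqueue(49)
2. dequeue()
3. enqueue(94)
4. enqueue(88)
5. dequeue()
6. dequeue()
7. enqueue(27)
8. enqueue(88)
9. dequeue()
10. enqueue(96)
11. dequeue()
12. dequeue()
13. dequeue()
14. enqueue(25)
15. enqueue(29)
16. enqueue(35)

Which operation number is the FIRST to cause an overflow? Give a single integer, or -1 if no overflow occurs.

1. enqueue(49): size=1
2. dequeue(): size=0
3. enqueue(94): size=1
4. enqueue(88): size=2
5. dequeue(): size=1
6. dequeue(): size=0
7. enqueue(27): size=1
8. enqueue(88): size=2
9. dequeue(): size=1
10. enqueue(96): size=2
11. dequeue(): size=1
12. dequeue(): size=0
13. dequeue(): empty, no-op, size=0
14. enqueue(25): size=1
15. enqueue(29): size=2
16. enqueue(35): size=3

Answer: -1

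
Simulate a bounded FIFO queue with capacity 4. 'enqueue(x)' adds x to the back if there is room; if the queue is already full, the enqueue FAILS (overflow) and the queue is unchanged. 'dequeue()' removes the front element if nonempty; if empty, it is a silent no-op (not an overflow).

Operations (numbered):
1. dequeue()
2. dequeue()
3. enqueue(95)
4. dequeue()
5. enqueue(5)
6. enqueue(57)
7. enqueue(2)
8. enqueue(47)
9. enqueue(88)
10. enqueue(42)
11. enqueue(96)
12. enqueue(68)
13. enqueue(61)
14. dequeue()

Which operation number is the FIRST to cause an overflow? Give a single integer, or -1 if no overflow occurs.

1. dequeue(): empty, no-op, size=0
2. dequeue(): empty, no-op, size=0
3. enqueue(95): size=1
4. dequeue(): size=0
5. enqueue(5): size=1
6. enqueue(57): size=2
7. enqueue(2): size=3
8. enqueue(47): size=4
9. enqueue(88): size=4=cap → OVERFLOW (fail)
10. enqueue(42): size=4=cap → OVERFLOW (fail)
11. enqueue(96): size=4=cap → OVERFLOW (fail)
12. enqueue(68): size=4=cap → OVERFLOW (fail)
13. enqueue(61): size=4=cap → OVERFLOW (fail)
14. dequeue(): size=3

Answer: 9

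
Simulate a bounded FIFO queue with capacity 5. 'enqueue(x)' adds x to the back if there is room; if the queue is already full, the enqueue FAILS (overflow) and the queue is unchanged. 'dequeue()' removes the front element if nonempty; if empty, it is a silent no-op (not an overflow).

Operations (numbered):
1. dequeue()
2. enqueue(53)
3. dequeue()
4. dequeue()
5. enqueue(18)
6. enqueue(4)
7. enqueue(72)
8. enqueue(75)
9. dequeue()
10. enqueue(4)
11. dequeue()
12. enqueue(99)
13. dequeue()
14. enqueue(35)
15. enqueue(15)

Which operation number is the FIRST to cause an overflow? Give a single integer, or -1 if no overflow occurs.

1. dequeue(): empty, no-op, size=0
2. enqueue(53): size=1
3. dequeue(): size=0
4. dequeue(): empty, no-op, size=0
5. enqueue(18): size=1
6. enqueue(4): size=2
7. enqueue(72): size=3
8. enqueue(75): size=4
9. dequeue(): size=3
10. enqueue(4): size=4
11. dequeue(): size=3
12. enqueue(99): size=4
13. dequeue(): size=3
14. enqueue(35): size=4
15. enqueue(15): size=5

Answer: -1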